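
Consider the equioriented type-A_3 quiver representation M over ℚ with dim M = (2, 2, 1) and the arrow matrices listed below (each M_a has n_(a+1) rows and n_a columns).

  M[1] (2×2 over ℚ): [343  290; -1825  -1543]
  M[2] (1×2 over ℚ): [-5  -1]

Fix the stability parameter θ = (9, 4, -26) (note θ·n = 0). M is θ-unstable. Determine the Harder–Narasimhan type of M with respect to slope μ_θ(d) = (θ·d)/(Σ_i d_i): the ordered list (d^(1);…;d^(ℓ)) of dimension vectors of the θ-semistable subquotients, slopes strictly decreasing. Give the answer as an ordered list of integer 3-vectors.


Interval decomposition of M: I[1,2], I[1,3].
HN type (ℓ=2): μ^(1)=13/2; μ^(2)=-13/3

((1, 1, 0); (1, 1, 1))


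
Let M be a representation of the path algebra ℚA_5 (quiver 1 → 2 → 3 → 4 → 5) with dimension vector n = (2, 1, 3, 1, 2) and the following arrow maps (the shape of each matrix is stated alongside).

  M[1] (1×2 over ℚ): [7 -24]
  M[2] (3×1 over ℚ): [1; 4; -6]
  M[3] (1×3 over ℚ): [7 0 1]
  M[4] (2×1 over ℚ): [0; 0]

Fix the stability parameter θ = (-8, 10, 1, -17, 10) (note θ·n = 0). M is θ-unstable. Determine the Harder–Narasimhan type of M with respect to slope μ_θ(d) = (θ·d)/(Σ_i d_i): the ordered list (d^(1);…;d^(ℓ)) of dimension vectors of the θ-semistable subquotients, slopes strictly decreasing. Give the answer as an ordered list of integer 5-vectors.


Barcode: M ≅ I[1,1], I[1,4], I[3,3]^2, I[5,5]^2. HN layers by μ_θ (4 steps, strictly decreasing):
  μ^(1)=10; μ^(2)=1; μ^(3)=-2; μ^(4)=-8

((0, 0, 0, 0, 2); (0, 0, 2, 0, 0); (0, 1, 1, 1, 0); (2, 0, 0, 0, 0))


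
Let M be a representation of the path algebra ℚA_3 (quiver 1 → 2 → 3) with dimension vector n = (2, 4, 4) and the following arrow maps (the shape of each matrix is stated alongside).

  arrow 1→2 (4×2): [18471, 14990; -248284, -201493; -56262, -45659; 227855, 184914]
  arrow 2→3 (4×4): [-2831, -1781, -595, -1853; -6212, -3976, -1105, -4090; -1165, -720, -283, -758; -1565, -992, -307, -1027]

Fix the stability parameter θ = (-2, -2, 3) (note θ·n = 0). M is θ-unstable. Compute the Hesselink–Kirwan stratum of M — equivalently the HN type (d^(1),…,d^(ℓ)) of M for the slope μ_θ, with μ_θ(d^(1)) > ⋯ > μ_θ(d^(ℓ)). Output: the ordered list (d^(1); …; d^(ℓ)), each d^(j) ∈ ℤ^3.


Interval decomposition of M: I[1,3]^2, I[2,3]^2.
HN type (ℓ=2): μ^(1)=3; μ^(2)=-2

((0, 0, 4); (2, 4, 0))


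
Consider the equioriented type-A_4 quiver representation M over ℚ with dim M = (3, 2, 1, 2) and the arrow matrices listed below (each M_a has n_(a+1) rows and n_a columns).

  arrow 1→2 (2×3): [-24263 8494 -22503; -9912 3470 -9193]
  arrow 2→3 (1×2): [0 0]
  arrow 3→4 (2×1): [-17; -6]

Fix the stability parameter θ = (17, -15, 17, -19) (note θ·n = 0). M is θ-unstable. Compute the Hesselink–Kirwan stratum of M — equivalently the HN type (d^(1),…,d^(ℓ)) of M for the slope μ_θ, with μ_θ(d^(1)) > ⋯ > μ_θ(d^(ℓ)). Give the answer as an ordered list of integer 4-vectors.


Via rank(M_{q-1}∘⋯∘M_p): M ≅ I[1,1], I[1,2]^2, I[3,4], I[4,4].
μ_θ-semistable layers: μ^(1)=17; μ^(2)=1; μ^(3)=-1; μ^(4)=-19

((1, 0, 0, 0); (2, 2, 0, 0); (0, 0, 1, 1); (0, 0, 0, 1))


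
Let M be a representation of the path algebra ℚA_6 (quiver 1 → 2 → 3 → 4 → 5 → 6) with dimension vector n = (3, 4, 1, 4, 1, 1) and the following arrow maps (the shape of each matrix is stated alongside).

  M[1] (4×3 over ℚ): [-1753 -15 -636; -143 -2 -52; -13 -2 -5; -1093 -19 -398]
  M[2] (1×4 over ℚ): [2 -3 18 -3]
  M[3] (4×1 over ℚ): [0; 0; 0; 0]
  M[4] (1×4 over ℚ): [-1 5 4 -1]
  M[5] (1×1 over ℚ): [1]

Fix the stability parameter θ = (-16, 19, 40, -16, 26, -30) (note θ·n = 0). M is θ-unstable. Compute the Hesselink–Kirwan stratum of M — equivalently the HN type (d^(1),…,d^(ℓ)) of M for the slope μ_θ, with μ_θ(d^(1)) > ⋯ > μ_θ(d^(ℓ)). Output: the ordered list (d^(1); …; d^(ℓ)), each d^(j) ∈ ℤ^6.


Interval decomposition of M: I[1,2]^2, I[1,3], I[2,2], I[4,4]^3, I[4,6].
HN type (ℓ=4): μ^(1)=40; μ^(2)=19; μ^(3)=-2; μ^(4)=-16

((0, 0, 1, 0, 0, 0); (0, 4, 0, 0, 0, 0); (0, 0, 0, 0, 1, 1); (3, 0, 0, 4, 0, 0))


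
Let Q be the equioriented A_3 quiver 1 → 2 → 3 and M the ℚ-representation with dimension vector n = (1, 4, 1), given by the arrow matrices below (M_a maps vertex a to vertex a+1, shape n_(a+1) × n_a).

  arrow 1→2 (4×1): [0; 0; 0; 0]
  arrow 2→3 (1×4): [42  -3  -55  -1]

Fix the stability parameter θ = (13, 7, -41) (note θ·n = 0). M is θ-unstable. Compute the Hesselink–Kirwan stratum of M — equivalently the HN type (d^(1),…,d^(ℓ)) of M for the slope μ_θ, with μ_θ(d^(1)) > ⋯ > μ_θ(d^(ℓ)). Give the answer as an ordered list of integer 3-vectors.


Via rank(M_{q-1}∘⋯∘M_p): M ≅ I[1,1], I[2,2]^3, I[2,3].
μ_θ-semistable layers: μ^(1)=13; μ^(2)=7; μ^(3)=-17

((1, 0, 0); (0, 3, 0); (0, 1, 1))


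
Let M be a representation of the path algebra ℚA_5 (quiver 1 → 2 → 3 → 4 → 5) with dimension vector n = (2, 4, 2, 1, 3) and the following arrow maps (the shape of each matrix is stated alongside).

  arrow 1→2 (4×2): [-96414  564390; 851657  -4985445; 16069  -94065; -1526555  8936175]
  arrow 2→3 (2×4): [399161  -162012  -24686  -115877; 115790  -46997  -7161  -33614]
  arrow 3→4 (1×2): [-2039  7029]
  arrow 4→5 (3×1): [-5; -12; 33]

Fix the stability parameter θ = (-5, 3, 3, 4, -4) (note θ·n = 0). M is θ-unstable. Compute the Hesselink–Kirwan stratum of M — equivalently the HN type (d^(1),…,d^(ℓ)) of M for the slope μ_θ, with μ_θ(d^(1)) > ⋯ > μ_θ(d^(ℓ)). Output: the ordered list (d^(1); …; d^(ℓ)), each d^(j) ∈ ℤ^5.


Interval decomposition of M: I[1,1], I[1,5], I[2,2]^2, I[2,3], I[5,5]^2.
HN type (ℓ=4): μ^(1)=3; μ^(2)=3/2; μ^(3)=-4; μ^(4)=-5

((0, 3, 1, 0, 0); (0, 1, 1, 1, 1); (0, 0, 0, 0, 2); (2, 0, 0, 0, 0))


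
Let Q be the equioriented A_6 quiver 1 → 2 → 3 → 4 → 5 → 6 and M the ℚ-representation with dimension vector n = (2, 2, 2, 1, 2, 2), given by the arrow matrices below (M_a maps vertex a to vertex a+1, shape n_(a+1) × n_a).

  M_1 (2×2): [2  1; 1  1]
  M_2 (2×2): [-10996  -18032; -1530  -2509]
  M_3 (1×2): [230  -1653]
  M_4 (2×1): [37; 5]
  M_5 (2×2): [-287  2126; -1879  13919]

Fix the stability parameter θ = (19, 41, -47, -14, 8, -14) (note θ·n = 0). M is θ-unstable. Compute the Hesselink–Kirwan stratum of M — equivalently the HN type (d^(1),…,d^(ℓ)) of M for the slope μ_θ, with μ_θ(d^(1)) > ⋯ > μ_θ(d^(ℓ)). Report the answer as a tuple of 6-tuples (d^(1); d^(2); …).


Barcode: M ≅ I[1,3], I[1,6], I[5,6]. HN layers by μ_θ (3 steps, strictly decreasing):
  μ^(1)=13/3; μ^(2)=-7/6; μ^(3)=-3

((1, 1, 1, 0, 0, 0); (1, 1, 1, 1, 1, 1); (0, 0, 0, 0, 1, 1))


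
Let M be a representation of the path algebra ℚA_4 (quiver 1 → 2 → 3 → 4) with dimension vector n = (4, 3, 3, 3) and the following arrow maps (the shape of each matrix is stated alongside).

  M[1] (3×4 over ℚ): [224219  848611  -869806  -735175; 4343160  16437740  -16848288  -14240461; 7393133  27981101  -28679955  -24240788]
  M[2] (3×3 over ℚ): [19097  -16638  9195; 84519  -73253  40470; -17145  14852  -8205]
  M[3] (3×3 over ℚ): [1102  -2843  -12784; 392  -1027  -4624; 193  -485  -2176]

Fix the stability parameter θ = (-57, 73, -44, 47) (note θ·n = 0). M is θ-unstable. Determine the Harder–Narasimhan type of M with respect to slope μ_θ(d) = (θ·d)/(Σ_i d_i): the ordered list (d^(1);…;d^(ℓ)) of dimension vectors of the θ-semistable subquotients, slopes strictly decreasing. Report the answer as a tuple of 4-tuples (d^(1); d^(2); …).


Interval decomposition of M: I[1,1], I[1,2], I[1,4]^2, I[3,3], I[4,4].
HN type (ℓ=5): μ^(1)=73; μ^(2)=47; μ^(3)=29/2; μ^(4)=-44; μ^(5)=-57

((0, 1, 0, 0); (0, 0, 0, 3); (0, 2, 2, 0); (0, 0, 1, 0); (4, 0, 0, 0))


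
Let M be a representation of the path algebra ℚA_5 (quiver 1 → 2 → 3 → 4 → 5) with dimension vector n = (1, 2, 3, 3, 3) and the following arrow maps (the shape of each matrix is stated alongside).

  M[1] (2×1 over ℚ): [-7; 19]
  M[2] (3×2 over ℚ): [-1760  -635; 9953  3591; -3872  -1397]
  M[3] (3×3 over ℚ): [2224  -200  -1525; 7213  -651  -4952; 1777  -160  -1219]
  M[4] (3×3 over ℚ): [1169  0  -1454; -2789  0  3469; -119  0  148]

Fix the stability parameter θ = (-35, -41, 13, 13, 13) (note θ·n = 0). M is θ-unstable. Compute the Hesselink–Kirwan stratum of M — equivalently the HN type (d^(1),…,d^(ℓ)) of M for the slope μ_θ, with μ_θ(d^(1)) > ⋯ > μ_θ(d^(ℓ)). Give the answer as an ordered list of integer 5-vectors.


Interval decomposition of M: I[1,5], I[2,4], I[3,5], I[5,5].
HN type (ℓ=3): μ^(1)=13; μ^(2)=-38; μ^(3)=-41

((0, 0, 3, 3, 3); (1, 1, 0, 0, 0); (0, 1, 0, 0, 0))


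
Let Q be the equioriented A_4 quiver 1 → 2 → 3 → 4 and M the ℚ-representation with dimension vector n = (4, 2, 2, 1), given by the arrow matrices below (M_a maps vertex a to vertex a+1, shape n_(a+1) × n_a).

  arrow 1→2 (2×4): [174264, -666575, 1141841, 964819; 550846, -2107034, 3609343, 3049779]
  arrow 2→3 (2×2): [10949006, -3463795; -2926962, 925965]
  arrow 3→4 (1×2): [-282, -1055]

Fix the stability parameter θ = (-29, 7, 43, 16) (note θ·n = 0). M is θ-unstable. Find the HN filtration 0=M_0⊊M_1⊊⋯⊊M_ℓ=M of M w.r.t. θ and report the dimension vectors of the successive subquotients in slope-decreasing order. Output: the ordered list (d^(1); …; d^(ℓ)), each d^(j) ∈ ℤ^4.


Barcode: M ≅ I[1,1]^2, I[1,2], I[1,4], I[3,3]. HN layers by μ_θ (4 steps, strictly decreasing):
  μ^(1)=43; μ^(2)=59/2; μ^(3)=7; μ^(4)=-29

((0, 0, 1, 0); (0, 0, 1, 1); (0, 2, 0, 0); (4, 0, 0, 0))


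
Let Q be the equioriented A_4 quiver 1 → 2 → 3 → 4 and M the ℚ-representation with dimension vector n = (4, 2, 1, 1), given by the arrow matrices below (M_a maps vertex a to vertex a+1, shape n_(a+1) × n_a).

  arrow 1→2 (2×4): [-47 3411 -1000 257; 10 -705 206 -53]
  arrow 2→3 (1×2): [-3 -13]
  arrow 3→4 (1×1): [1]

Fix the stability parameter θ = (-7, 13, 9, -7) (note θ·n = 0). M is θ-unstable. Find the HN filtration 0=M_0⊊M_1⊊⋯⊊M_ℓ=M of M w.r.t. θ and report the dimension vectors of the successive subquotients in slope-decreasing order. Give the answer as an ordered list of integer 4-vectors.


Interval decomposition of M: I[1,1]^2, I[1,2], I[1,4].
HN type (ℓ=3): μ^(1)=13; μ^(2)=5; μ^(3)=-7

((0, 1, 0, 0); (0, 1, 1, 1); (4, 0, 0, 0))


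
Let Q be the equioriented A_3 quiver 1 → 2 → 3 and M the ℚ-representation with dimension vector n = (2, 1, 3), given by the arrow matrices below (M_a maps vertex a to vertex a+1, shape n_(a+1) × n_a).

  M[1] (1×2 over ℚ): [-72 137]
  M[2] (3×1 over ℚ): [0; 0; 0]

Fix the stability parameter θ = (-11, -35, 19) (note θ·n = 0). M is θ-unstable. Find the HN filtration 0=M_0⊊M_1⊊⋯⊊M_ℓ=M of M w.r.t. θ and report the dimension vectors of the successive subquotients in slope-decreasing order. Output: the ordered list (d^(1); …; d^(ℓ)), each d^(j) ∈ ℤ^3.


Via rank(M_{q-1}∘⋯∘M_p): M ≅ I[1,1], I[1,2], I[3,3]^3.
μ_θ-semistable layers: μ^(1)=19; μ^(2)=-11; μ^(3)=-23

((0, 0, 3); (1, 0, 0); (1, 1, 0))


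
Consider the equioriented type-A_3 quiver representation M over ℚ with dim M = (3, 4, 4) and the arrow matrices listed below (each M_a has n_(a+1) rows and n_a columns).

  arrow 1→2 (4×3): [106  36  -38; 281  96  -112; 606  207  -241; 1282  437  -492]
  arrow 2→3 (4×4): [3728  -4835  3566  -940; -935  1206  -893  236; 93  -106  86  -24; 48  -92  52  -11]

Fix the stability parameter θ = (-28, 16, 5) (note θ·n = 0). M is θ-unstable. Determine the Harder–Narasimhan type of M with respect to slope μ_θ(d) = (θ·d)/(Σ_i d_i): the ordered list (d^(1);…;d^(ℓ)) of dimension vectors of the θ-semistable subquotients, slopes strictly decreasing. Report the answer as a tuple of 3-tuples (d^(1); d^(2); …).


Interval decomposition of M: I[1,3]^3, I[2,3].
HN type (ℓ=2): μ^(1)=21/2; μ^(2)=-28

((0, 4, 4); (3, 0, 0))


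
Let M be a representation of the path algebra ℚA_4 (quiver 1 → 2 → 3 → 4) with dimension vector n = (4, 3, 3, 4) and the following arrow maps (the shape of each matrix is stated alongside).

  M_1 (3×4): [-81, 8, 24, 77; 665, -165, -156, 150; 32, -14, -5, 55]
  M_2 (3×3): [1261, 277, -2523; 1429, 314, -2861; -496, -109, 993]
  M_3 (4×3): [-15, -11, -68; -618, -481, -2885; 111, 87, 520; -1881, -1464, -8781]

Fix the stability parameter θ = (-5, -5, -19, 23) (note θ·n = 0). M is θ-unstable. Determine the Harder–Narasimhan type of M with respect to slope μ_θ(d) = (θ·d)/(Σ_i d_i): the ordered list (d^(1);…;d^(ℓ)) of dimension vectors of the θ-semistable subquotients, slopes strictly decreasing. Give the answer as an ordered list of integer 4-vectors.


Interval decomposition of M: I[1,1], I[1,3], I[1,4]^2, I[4,4]^2.
HN type (ℓ=3): μ^(1)=23; μ^(2)=-5; μ^(3)=-29/3

((0, 0, 0, 4); (1, 0, 0, 0); (3, 3, 3, 0))


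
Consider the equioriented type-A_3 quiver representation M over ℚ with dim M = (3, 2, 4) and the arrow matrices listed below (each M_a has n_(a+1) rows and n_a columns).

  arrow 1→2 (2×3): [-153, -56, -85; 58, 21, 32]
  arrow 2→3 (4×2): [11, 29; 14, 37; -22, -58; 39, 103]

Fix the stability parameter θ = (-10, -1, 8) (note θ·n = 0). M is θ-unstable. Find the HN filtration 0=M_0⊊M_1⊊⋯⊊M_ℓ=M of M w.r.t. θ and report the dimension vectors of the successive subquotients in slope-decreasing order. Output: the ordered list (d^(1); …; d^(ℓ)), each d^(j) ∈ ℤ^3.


Via rank(M_{q-1}∘⋯∘M_p): M ≅ I[1,1], I[1,3]^2, I[3,3]^2.
μ_θ-semistable layers: μ^(1)=8; μ^(2)=-1; μ^(3)=-10

((0, 0, 4); (0, 2, 0); (3, 0, 0))


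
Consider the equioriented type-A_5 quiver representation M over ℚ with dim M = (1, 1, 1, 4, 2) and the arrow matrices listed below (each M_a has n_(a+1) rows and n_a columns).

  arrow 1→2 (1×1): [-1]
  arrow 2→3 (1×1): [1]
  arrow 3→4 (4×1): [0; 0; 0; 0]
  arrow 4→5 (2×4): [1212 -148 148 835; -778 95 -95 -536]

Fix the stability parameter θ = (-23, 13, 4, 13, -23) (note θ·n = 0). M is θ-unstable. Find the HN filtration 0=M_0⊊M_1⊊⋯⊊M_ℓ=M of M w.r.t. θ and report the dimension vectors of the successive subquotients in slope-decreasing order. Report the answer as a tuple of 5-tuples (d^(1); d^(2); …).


Via rank(M_{q-1}∘⋯∘M_p): M ≅ I[1,3], I[4,4]^2, I[4,5]^2.
μ_θ-semistable layers: μ^(1)=13; μ^(2)=17/2; μ^(3)=-5; μ^(4)=-23

((0, 0, 0, 2, 0); (0, 1, 1, 0, 0); (0, 0, 0, 2, 2); (1, 0, 0, 0, 0))


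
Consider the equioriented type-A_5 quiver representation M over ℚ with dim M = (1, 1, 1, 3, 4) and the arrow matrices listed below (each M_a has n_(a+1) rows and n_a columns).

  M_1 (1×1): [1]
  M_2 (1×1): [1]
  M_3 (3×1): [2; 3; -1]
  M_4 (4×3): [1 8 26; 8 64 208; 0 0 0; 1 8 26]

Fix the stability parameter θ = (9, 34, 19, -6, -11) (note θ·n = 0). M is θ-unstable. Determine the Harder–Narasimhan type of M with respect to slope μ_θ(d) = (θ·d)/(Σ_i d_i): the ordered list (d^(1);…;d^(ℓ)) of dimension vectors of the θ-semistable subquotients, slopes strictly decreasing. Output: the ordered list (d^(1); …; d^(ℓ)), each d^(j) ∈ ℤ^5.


Interval decomposition of M: I[1,4], I[4,4], I[4,5], I[5,5]^3.
HN type (ℓ=5): μ^(1)=47/3; μ^(2)=9; μ^(3)=-6; μ^(4)=-17/2; μ^(5)=-11

((0, 1, 1, 1, 0); (1, 0, 0, 0, 0); (0, 0, 0, 1, 0); (0, 0, 0, 1, 1); (0, 0, 0, 0, 3))


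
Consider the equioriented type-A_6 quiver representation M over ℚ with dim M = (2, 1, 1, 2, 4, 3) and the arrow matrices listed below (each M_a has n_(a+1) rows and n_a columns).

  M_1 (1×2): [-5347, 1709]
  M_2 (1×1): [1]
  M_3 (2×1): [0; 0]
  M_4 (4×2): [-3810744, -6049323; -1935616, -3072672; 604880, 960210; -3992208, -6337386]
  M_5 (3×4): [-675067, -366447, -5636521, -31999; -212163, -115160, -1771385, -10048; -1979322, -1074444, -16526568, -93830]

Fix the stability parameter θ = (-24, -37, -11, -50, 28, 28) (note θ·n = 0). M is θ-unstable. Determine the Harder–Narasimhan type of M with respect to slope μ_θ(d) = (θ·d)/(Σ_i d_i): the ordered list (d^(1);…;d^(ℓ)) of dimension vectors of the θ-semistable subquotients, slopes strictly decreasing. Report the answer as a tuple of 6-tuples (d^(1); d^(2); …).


Via rank(M_{q-1}∘⋯∘M_p): M ≅ I[1,1], I[1,3], I[4,4], I[4,6], I[5,5], I[5,6]^2.
μ_θ-semistable layers: μ^(1)=28; μ^(2)=-11; μ^(3)=-24; μ^(4)=-61/2; μ^(5)=-50

((0, 0, 0, 0, 4, 3); (0, 0, 1, 0, 0, 0); (1, 0, 0, 0, 0, 0); (1, 1, 0, 0, 0, 0); (0, 0, 0, 2, 0, 0))


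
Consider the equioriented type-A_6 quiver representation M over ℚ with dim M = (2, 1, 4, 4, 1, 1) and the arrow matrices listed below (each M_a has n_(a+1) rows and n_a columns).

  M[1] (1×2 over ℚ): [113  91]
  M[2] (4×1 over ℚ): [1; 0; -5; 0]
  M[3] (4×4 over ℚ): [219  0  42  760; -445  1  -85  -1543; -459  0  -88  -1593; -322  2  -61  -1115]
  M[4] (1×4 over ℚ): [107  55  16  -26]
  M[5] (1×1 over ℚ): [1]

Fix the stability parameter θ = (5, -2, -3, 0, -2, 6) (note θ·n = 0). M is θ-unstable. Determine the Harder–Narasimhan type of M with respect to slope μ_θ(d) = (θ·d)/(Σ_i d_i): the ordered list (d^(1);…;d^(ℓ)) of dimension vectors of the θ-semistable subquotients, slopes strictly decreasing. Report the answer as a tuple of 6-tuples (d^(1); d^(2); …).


Via rank(M_{q-1}∘⋯∘M_p): M ≅ I[1,1], I[1,6], I[3,4]^3.
μ_θ-semistable layers: μ^(1)=6; μ^(2)=5; μ^(3)=0; μ^(4)=-2/5; μ^(5)=-3

((0, 0, 0, 0, 0, 1); (1, 0, 0, 0, 0, 0); (0, 0, 0, 3, 0, 0); (1, 1, 1, 1, 1, 0); (0, 0, 3, 0, 0, 0))


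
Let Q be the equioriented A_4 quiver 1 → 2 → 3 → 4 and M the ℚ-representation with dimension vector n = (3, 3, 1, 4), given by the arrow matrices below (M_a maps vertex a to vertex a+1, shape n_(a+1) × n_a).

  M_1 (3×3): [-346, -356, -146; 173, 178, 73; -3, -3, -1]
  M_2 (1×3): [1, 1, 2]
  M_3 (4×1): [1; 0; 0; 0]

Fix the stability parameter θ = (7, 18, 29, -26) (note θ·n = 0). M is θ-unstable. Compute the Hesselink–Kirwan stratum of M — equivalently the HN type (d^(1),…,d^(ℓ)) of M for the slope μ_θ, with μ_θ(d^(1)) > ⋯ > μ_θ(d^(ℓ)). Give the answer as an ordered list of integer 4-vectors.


Barcode: M ≅ I[1,1], I[1,2], I[1,4], I[2,2], I[4,4]^3. HN layers by μ_θ (3 steps, strictly decreasing):
  μ^(1)=18; μ^(2)=7; μ^(3)=-26

((0, 2, 0, 0); (3, 1, 1, 1); (0, 0, 0, 3))


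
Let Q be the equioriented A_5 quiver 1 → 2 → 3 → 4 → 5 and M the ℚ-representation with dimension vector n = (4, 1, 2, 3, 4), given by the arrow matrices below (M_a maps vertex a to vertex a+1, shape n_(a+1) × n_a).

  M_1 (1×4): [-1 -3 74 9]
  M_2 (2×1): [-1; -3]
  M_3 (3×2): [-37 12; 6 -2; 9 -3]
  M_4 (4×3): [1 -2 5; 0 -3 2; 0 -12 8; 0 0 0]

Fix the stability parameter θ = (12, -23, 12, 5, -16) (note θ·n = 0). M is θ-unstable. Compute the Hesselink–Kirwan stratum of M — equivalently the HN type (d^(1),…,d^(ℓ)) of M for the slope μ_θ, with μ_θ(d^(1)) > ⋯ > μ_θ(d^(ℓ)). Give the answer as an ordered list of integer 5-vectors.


Via rank(M_{q-1}∘⋯∘M_p): M ≅ I[1,1]^3, I[1,5], I[3,4], I[4,5], I[5,5]^2.
μ_θ-semistable layers: μ^(1)=12; μ^(2)=17/2; μ^(3)=1/3; μ^(4)=-11/2; μ^(5)=-16

((3, 0, 0, 0, 0); (0, 0, 1, 1, 0); (0, 0, 1, 1, 1); (1, 1, 0, 1, 1); (0, 0, 0, 0, 2))


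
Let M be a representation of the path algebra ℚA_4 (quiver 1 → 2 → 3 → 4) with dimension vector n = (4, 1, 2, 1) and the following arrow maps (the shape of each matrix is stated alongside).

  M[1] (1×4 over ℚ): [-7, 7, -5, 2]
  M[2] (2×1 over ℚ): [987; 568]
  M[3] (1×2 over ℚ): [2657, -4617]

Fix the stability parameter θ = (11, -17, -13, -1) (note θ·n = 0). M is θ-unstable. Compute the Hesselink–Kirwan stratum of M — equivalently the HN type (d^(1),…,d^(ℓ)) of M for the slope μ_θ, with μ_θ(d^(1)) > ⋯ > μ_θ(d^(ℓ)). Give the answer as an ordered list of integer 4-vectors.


Via rank(M_{q-1}∘⋯∘M_p): M ≅ I[1,1]^3, I[1,4], I[3,3].
μ_θ-semistable layers: μ^(1)=11; μ^(2)=-1; μ^(3)=-19/3; μ^(4)=-13

((3, 0, 0, 0); (0, 0, 0, 1); (1, 1, 1, 0); (0, 0, 1, 0))


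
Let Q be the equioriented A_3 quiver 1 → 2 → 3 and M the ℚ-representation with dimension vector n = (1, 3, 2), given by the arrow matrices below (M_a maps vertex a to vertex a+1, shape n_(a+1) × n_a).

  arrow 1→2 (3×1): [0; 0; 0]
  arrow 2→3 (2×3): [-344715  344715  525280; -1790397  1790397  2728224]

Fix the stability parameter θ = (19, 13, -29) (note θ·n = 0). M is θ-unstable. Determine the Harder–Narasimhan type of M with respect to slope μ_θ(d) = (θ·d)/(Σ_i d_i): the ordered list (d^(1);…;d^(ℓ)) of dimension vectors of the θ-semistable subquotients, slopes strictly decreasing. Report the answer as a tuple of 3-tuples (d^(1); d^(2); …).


Barcode: M ≅ I[1,1], I[2,2]^2, I[2,3], I[3,3]. HN layers by μ_θ (4 steps, strictly decreasing):
  μ^(1)=19; μ^(2)=13; μ^(3)=-8; μ^(4)=-29

((1, 0, 0); (0, 2, 0); (0, 1, 1); (0, 0, 1))


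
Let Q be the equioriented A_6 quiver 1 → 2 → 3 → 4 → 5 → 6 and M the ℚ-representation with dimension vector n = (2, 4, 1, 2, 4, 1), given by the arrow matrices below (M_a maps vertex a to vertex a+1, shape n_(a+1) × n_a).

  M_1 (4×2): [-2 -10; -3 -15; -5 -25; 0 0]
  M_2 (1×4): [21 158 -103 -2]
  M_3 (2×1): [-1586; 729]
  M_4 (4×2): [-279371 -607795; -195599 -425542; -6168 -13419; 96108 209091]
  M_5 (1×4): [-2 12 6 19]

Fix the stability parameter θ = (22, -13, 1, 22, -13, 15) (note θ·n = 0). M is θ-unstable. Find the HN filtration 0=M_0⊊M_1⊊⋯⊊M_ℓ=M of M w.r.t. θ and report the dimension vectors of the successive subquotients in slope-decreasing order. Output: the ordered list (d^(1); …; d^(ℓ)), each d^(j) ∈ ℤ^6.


Interval decomposition of M: I[1,1], I[1,6], I[2,2]^3, I[4,5], I[5,5]^2.
HN type (ℓ=5): μ^(1)=22; μ^(2)=15; μ^(3)=9/2; μ^(4)=10/3; μ^(5)=-13

((1, 0, 0, 0, 0, 0); (0, 0, 0, 0, 0, 1); (0, 0, 0, 2, 2, 0); (1, 1, 1, 0, 0, 0); (0, 3, 0, 0, 2, 0))


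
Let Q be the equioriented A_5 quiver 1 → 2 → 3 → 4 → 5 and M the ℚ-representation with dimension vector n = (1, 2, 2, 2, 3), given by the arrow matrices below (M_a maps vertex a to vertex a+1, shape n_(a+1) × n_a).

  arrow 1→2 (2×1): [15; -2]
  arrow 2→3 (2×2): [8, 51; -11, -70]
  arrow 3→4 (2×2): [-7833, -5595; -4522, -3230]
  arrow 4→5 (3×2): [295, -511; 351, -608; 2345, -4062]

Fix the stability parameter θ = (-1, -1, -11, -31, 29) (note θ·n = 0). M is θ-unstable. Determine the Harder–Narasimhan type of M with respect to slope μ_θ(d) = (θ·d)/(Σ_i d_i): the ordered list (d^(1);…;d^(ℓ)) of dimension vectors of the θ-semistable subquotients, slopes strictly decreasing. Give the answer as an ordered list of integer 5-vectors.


Via rank(M_{q-1}∘⋯∘M_p): M ≅ I[1,5], I[2,3], I[4,5], I[5,5].
μ_θ-semistable layers: μ^(1)=29; μ^(2)=-6; μ^(3)=-11; μ^(4)=-31

((0, 0, 0, 0, 3); (0, 1, 1, 0, 0); (1, 1, 1, 1, 0); (0, 0, 0, 1, 0))


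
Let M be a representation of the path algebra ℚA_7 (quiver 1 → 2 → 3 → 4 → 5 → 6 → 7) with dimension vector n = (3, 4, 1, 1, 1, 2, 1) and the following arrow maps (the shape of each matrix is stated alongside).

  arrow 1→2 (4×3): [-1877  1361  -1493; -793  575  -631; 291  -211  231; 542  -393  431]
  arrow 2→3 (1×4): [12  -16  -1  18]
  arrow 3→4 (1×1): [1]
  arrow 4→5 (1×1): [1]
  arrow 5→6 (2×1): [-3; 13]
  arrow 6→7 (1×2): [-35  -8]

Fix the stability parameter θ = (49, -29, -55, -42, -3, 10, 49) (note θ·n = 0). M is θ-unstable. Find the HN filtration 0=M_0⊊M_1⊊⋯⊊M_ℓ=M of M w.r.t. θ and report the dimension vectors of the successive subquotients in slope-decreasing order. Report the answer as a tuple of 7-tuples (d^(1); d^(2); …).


Via rank(M_{q-1}∘⋯∘M_p): M ≅ I[1,1], I[1,2], I[1,7], I[2,2]^2, I[6,6].
μ_θ-semistable layers: μ^(1)=49; μ^(2)=10; μ^(3)=-3; μ^(4)=-77/4; μ^(5)=-29

((1, 0, 0, 0, 0, 0, 1); (1, 1, 0, 0, 0, 2, 0); (0, 0, 0, 0, 1, 0, 0); (1, 1, 1, 1, 0, 0, 0); (0, 2, 0, 0, 0, 0, 0))


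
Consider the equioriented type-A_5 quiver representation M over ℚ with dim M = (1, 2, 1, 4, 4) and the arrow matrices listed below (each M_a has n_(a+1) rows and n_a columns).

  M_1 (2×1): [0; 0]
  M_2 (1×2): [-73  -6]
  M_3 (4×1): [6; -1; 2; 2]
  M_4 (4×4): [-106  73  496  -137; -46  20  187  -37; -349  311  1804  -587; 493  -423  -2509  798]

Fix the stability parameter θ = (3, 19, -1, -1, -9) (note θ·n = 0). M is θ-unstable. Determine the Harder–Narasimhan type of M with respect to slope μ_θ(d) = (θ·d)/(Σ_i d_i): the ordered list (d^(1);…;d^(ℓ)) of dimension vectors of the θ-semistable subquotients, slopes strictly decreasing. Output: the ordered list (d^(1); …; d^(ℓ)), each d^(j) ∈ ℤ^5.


Interval decomposition of M: I[1,1], I[2,2], I[2,5], I[4,4], I[4,5]^2, I[5,5].
HN type (ℓ=6): μ^(1)=19; μ^(2)=3; μ^(3)=2; μ^(4)=-1; μ^(5)=-5; μ^(6)=-9

((0, 1, 0, 0, 0); (1, 0, 0, 0, 0); (0, 1, 1, 1, 1); (0, 0, 0, 1, 0); (0, 0, 0, 2, 2); (0, 0, 0, 0, 1))


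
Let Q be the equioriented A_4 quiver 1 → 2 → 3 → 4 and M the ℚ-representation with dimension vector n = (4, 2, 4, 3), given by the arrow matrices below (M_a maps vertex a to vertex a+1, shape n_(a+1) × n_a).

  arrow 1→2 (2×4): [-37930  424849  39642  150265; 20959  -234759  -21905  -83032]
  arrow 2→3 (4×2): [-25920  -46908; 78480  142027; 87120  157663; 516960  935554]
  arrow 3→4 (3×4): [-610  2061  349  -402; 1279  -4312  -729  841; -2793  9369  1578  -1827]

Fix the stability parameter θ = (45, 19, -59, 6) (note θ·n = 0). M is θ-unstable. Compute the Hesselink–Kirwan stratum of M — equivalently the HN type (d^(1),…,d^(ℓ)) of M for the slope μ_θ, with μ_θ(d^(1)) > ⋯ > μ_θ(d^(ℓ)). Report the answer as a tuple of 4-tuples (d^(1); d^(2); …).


Barcode: M ≅ I[1,1]^2, I[1,2], I[1,4], I[3,3]^2, I[3,4], I[4,4]. HN layers by μ_θ (5 steps, strictly decreasing):
  μ^(1)=45; μ^(2)=32; μ^(3)=6; μ^(4)=5/3; μ^(5)=-59

((2, 0, 0, 0); (1, 1, 0, 0); (0, 0, 0, 3); (1, 1, 1, 0); (0, 0, 3, 0))


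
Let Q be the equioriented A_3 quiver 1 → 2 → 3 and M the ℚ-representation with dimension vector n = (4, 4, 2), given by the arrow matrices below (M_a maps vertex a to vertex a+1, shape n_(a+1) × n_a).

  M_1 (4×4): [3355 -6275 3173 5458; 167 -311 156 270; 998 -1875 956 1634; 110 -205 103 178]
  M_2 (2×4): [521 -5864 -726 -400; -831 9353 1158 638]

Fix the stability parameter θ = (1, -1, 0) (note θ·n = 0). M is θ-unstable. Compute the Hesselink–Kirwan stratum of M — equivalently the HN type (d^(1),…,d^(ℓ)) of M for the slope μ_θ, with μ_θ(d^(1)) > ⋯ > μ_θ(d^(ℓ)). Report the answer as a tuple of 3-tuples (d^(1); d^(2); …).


Barcode: M ≅ I[1,1], I[1,2], I[1,3]^2, I[2,2]. HN layers by μ_θ (3 steps, strictly decreasing):
  μ^(1)=1; μ^(2)=0; μ^(3)=-1

((1, 0, 0); (3, 3, 2); (0, 1, 0))


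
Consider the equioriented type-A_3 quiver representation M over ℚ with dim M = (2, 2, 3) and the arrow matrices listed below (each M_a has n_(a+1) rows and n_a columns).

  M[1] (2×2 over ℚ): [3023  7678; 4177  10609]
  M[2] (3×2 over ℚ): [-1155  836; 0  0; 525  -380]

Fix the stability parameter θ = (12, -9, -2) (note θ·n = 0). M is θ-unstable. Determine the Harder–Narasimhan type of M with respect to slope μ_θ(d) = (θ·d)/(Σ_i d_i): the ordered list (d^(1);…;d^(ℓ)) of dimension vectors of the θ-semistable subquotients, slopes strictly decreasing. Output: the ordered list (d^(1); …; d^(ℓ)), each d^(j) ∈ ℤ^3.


Via rank(M_{q-1}∘⋯∘M_p): M ≅ I[1,2], I[1,3], I[3,3]^2.
μ_θ-semistable layers: μ^(1)=3/2; μ^(2)=1/3; μ^(3)=-2

((1, 1, 0); (1, 1, 1); (0, 0, 2))


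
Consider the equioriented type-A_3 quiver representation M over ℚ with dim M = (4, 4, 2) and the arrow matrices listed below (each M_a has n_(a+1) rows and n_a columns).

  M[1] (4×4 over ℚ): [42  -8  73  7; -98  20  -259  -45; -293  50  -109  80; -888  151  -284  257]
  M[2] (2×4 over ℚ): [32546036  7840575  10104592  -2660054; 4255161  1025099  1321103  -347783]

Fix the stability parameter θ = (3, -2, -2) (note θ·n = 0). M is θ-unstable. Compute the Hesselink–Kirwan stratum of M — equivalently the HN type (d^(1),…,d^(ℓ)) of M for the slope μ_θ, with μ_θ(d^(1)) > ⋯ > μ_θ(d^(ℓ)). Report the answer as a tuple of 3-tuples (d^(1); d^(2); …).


Barcode: M ≅ I[1,1], I[1,2], I[1,3]^2, I[2,2]. HN layers by μ_θ (4 steps, strictly decreasing):
  μ^(1)=3; μ^(2)=1/2; μ^(3)=-1/3; μ^(4)=-2

((1, 0, 0); (1, 1, 0); (2, 2, 2); (0, 1, 0))


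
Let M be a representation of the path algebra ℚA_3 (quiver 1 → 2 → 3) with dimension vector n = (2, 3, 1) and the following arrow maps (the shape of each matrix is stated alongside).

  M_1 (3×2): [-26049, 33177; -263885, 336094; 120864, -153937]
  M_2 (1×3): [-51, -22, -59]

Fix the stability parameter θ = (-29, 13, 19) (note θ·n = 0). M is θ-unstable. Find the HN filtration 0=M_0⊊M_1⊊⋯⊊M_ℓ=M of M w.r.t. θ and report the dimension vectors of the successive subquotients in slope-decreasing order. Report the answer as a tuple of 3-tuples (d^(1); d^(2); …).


Interval decomposition of M: I[1,2], I[1,3], I[2,2].
HN type (ℓ=3): μ^(1)=19; μ^(2)=13; μ^(3)=-29

((0, 0, 1); (0, 3, 0); (2, 0, 0))


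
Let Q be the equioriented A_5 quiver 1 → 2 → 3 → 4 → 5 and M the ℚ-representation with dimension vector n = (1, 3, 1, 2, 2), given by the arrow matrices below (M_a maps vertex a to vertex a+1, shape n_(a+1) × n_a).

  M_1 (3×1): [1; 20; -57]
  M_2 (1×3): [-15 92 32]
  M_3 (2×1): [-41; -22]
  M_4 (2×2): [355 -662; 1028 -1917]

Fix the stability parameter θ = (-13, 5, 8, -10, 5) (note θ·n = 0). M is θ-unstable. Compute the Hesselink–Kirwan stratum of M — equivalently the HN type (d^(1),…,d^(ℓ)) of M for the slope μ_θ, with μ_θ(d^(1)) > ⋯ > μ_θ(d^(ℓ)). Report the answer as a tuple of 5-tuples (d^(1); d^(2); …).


Via rank(M_{q-1}∘⋯∘M_p): M ≅ I[1,5], I[2,2]^2, I[4,5].
μ_θ-semistable layers: μ^(1)=5; μ^(2)=1; μ^(3)=-10; μ^(4)=-13

((0, 2, 0, 0, 2); (0, 1, 1, 1, 0); (0, 0, 0, 1, 0); (1, 0, 0, 0, 0))


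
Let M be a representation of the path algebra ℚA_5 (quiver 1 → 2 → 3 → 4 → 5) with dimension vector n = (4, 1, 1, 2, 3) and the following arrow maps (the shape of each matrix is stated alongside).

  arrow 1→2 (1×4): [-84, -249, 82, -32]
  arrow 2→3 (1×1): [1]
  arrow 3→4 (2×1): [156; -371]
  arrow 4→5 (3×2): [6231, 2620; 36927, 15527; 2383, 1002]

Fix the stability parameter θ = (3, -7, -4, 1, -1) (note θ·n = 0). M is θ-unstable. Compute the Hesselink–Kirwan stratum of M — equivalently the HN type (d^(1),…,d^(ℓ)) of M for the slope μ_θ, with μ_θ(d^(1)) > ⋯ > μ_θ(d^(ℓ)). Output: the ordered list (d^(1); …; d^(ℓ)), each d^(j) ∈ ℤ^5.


Barcode: M ≅ I[1,1]^3, I[1,5], I[4,5], I[5,5]. HN layers by μ_θ (4 steps, strictly decreasing):
  μ^(1)=3; μ^(2)=0; μ^(3)=-1; μ^(4)=-8/3

((3, 0, 0, 0, 0); (0, 0, 0, 2, 2); (0, 0, 0, 0, 1); (1, 1, 1, 0, 0))


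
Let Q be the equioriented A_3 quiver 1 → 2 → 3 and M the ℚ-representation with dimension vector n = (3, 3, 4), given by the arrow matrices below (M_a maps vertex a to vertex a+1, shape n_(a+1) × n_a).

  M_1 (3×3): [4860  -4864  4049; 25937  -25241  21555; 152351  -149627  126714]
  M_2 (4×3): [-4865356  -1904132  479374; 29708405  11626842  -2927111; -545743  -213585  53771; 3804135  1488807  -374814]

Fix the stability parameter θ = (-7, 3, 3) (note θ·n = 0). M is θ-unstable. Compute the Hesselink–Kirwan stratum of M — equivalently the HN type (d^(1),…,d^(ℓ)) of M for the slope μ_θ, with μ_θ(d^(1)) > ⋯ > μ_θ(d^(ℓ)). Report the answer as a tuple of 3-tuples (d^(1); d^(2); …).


Interval decomposition of M: I[1,1], I[1,3]^2, I[2,3], I[3,3].
HN type (ℓ=2): μ^(1)=3; μ^(2)=-7

((0, 3, 4); (3, 0, 0))


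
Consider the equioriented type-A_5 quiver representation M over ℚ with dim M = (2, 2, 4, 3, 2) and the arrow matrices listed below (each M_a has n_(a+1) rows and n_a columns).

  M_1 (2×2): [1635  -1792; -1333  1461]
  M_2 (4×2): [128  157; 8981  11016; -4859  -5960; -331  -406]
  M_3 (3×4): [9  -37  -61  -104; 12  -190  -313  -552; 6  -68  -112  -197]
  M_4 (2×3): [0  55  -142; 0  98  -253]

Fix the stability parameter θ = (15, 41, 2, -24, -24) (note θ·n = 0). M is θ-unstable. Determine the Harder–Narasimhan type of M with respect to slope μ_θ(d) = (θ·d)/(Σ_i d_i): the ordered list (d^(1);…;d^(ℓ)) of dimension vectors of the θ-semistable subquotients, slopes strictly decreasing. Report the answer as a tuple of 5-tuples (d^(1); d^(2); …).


Barcode: M ≅ I[1,4], I[1,5], I[3,3], I[3,5]. HN layers by μ_θ (3 steps, strictly decreasing):
  μ^(1)=17/2; μ^(2)=2; μ^(3)=-46/3

((1, 1, 1, 1, 0); (1, 1, 2, 1, 1); (0, 0, 1, 1, 1))


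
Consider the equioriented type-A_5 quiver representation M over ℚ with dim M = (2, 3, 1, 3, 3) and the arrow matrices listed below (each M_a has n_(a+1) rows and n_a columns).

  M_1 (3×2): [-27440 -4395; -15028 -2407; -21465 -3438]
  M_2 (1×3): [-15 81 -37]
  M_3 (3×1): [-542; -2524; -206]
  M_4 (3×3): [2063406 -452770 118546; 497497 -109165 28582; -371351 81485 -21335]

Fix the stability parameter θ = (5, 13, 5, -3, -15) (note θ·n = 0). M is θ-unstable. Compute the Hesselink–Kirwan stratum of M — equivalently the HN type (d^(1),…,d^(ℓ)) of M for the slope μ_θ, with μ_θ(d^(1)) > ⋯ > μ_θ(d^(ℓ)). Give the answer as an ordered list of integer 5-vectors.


Interval decomposition of M: I[1,2], I[1,5], I[2,2], I[4,4], I[4,5], I[5,5].
HN type (ℓ=6): μ^(1)=13; μ^(2)=5; μ^(3)=1; μ^(4)=-3; μ^(5)=-9; μ^(6)=-15

((0, 2, 0, 0, 0); (1, 0, 0, 0, 0); (1, 1, 1, 1, 1); (0, 0, 0, 1, 0); (0, 0, 0, 1, 1); (0, 0, 0, 0, 1))


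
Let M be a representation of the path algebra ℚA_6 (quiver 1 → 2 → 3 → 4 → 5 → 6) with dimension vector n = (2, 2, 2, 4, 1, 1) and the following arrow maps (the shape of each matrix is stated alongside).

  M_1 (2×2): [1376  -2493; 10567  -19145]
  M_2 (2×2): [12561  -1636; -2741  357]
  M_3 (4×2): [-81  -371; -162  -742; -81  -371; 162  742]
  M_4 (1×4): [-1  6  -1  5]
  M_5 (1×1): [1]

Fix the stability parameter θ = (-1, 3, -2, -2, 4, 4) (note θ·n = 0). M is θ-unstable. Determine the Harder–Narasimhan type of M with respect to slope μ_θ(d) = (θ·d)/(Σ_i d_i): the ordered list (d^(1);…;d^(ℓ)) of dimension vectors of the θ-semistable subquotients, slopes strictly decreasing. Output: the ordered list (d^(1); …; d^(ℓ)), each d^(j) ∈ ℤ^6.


Via rank(M_{q-1}∘⋯∘M_p): M ≅ I[1,3], I[1,4], I[4,4]^2, I[4,6].
μ_θ-semistable layers: μ^(1)=4; μ^(2)=1/2; μ^(3)=-1/3; μ^(4)=-1; μ^(5)=-2

((0, 0, 0, 0, 1, 1); (0, 1, 1, 0, 0, 0); (0, 1, 1, 1, 0, 0); (2, 0, 0, 0, 0, 0); (0, 0, 0, 3, 0, 0))


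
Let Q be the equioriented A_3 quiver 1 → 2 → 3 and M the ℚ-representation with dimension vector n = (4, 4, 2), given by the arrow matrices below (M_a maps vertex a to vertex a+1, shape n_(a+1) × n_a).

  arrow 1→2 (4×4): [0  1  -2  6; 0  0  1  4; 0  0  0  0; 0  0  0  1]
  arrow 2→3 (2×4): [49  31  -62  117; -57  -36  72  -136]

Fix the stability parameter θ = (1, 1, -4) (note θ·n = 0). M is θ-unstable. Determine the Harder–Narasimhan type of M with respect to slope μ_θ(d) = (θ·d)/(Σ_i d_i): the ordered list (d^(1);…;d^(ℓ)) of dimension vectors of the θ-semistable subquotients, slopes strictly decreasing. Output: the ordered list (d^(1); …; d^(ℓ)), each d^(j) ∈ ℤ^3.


Interval decomposition of M: I[1,1], I[1,2], I[1,3]^2, I[2,2].
HN type (ℓ=2): μ^(1)=1; μ^(2)=-2/3

((2, 2, 0); (2, 2, 2))


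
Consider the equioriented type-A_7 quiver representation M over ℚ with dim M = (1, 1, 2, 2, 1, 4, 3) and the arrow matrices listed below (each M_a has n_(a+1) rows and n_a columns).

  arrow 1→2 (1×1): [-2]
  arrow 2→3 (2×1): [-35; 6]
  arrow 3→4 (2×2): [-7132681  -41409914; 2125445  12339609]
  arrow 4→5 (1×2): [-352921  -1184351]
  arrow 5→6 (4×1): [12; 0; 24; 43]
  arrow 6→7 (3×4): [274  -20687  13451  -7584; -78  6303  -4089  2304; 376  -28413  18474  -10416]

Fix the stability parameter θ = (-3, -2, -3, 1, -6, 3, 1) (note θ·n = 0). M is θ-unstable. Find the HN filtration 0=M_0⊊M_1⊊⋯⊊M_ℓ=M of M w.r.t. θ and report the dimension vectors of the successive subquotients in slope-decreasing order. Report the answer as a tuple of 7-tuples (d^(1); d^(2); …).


Barcode: M ≅ I[1,4], I[3,6], I[6,6], I[6,7]^2, I[7,7]. HN layers by μ_θ (5 steps, strictly decreasing):
  μ^(1)=3; μ^(2)=2; μ^(3)=1; μ^(4)=-5/2; μ^(5)=-3

((0, 0, 0, 0, 0, 2, 0); (0, 0, 0, 0, 0, 2, 2); (0, 0, 0, 1, 0, 0, 1); (0, 1, 1, 1, 1, 0, 0); (1, 0, 1, 0, 0, 0, 0))


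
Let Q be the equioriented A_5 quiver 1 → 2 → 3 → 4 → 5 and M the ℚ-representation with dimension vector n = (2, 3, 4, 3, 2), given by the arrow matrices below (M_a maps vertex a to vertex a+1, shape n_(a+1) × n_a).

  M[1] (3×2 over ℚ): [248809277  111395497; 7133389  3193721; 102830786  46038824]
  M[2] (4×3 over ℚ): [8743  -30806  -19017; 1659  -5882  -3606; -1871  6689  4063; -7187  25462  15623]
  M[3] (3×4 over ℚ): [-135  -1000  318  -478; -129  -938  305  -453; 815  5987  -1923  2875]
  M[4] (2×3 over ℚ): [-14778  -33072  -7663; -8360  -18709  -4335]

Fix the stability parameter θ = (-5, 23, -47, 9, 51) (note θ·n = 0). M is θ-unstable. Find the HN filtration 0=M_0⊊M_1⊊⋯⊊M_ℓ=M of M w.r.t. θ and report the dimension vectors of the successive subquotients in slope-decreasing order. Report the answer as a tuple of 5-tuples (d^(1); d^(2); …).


Interval decomposition of M: I[1,5]^2, I[2,4], I[3,3].
HN type (ℓ=5): μ^(1)=51; μ^(2)=9; μ^(3)=-29/3; μ^(4)=-12; μ^(5)=-47

((0, 0, 0, 0, 2); (0, 0, 0, 3, 0); (2, 2, 2, 0, 0); (0, 1, 1, 0, 0); (0, 0, 1, 0, 0))


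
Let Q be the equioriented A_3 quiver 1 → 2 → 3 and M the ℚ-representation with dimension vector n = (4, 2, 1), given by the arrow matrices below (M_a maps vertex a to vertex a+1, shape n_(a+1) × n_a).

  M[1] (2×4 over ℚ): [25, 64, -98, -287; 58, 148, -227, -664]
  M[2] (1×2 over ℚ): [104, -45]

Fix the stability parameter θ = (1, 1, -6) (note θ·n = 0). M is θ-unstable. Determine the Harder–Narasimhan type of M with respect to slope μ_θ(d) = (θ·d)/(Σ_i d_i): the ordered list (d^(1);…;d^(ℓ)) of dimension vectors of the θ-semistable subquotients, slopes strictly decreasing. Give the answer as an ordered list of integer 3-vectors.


Via rank(M_{q-1}∘⋯∘M_p): M ≅ I[1,1]^2, I[1,2], I[1,3].
μ_θ-semistable layers: μ^(1)=1; μ^(2)=-4/3

((3, 1, 0); (1, 1, 1))


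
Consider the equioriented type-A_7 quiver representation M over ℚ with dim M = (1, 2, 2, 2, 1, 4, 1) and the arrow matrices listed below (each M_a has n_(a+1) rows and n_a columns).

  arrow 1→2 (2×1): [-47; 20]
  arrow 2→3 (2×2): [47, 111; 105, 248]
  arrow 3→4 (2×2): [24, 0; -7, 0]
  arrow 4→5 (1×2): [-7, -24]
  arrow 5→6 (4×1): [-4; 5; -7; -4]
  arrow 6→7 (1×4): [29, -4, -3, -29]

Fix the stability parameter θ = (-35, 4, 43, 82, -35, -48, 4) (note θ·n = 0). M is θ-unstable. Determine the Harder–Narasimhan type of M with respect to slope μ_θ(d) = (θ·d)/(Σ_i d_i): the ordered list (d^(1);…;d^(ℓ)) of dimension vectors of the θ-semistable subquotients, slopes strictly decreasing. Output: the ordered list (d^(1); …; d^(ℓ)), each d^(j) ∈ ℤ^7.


Barcode: M ≅ I[1,4], I[2,3], I[4,7], I[6,6]^3. HN layers by μ_θ (6 steps, strictly decreasing):
  μ^(1)=82; μ^(2)=43; μ^(3)=4; μ^(4)=-1/3; μ^(5)=-35; μ^(6)=-48

((0, 0, 0, 1, 0, 0, 0); (0, 0, 2, 0, 0, 0, 0); (0, 2, 0, 0, 0, 0, 1); (0, 0, 0, 1, 1, 1, 0); (1, 0, 0, 0, 0, 0, 0); (0, 0, 0, 0, 0, 3, 0))


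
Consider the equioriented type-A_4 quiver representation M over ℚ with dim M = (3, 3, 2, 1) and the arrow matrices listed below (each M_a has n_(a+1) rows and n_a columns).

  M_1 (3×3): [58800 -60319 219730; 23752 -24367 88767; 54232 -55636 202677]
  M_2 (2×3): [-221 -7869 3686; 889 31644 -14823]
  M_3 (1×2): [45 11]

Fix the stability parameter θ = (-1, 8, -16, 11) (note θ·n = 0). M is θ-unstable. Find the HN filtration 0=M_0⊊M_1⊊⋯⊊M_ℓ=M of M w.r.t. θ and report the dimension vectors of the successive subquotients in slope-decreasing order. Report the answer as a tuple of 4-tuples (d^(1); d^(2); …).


Interval decomposition of M: I[1,1], I[1,3], I[1,4], I[2,2].
HN type (ℓ=4): μ^(1)=11; μ^(2)=8; μ^(3)=-1; μ^(4)=-3

((0, 0, 0, 1); (0, 1, 0, 0); (1, 0, 0, 0); (2, 2, 2, 0))
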